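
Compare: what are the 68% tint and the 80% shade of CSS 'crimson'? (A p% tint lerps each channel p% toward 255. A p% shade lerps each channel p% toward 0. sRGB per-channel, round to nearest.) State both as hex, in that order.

#f4b4c1, #2c040c

CSS crimson is rgb(220, 20, 60).
68% tint:
  R: 220 + 23.8 = 243.8 → 244
  G: 20 + 0.68×(255−20) = 20 + 159.8 = 179.8 → 180
  B: 60 + 0.68×(255−60) = 60 + 132.6 = 192.6 → 193
  → #f4b4c1
80% shade:
  R: 220 − 176 = 44 → 44
  G: 20 − 16 = 4 → 4
  B: 60 − 48 = 12 → 12
  → #2c040c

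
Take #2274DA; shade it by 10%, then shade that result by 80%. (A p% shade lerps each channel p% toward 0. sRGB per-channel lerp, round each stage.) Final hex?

#2274DA is rgb(34, 116, 218).
A 10% shade moves each channel 10% toward 0:
  R: 34 + 0.1×(0−34) = 34 − 3.4 = 30.6 → 31
  G: 116 + 0.1×(0−116) = 116 − 11.6 = 104.4 → 104
  B: 218 − 21.8 = 196.2 → 196
After the shade: rgb(31, 104, 196) = #1F68C4.
Lerp each channel 80% toward 0:
  R: 31 − 24.8 = 6.2 → 6
  G: 104 − 83.2 = 20.8 → 21
  B: 196 − 156.8 = 39.2 → 39
rgb(6, 21, 39) = #061527.

#061527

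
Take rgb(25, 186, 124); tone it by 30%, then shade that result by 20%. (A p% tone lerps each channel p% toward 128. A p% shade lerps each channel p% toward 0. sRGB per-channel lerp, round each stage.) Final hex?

A 30% tone moves each channel 30% toward 128:
  R: 25 + 0.3×(128−25) = 25 + 30.9 = 55.9 → 56
  G: 186 − 17.4 = 168.6 → 169
  B: 124 + 1.2 = 125.2 → 125
After the tone: rgb(56, 169, 125) = #38a97d.
Lerp each channel 20% toward 0:
  R: 56 − 11.2 = 44.8 → 45
  G: 169 − 33.8 = 135.2 → 135
  B: 125 − 25 = 100 → 100
rgb(45, 135, 100) = #2d8764.

#2d8764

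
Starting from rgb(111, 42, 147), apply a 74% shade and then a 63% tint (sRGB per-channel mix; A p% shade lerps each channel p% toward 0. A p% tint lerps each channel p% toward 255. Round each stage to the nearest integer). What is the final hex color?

Lerp each channel 74% toward 0:
  R: 111 − 82.14 = 28.86 → 29
  G: 42 − 31.08 = 10.92 → 11
  B: 147 + 0.74×(0−147) = 147 − 108.78 = 38.22 → 38
After the shade: rgb(29, 11, 38) = #1D0B26.
Per channel, c → c + 0.63(255 − c):
  R: 29 + 0.63×(255−29) = 29 + 142.38 = 171.38 → 171
  G: 11 + 153.72 = 164.72 → 165
  B: 38 + 0.63×(255−38) = 38 + 136.71 = 174.71 → 175
rgb(171, 165, 175) = #ABA5AF.

#ABA5AF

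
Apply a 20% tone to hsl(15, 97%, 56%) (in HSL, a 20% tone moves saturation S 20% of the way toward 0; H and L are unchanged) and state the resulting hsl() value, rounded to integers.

hsl(15, 78%, 56%)

S moves 20% from 97 toward 0: 97 − 19.4 = 77.6 → 78.
H and L are unchanged.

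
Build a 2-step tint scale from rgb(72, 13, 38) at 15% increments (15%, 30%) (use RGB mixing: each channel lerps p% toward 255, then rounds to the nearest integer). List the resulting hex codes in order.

#633147, #7f5667

15%: (72 + 27.45 = 99.45→99, 13 + 36.3 = 49.3→49, 38 + 32.55 = 70.55→71) → #633147
30%: (72 + 54.9 = 126.9→127, 13 + 72.6 = 85.6→86, 38 + 65.1 = 103.1→103) → #7f5667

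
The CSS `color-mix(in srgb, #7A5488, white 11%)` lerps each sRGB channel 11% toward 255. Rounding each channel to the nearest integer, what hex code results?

#896795

#7A5488 is rgb(122, 84, 136).
Lerp each channel 11% toward 255:
  R: 122 + 0.11×(255−122) = 122 + 14.63 = 136.63 → 137
  G: 84 + 0.11×(255−84) = 84 + 18.81 = 102.81 → 103
  B: 136 + 0.11×(255−136) = 136 + 13.09 = 149.09 → 149
rgb(137, 103, 149) = #896795.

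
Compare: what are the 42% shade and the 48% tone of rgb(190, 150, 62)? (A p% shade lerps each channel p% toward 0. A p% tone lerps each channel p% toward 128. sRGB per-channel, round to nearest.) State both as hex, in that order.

42% shade:
  R: 190 + 0.42×(0−190) = 190 − 79.8 = 110.2 → 110
  G: 150 − 63 = 87 → 87
  B: 62 − 26.04 = 35.96 → 36
  → #6e5724
48% tone:
  R: 190 + 0.48×(128−190) = 190 − 29.76 = 160.24 → 160
  G: 150 + 0.48×(128−150) = 150 − 10.56 = 139.44 → 139
  B: 62 + 0.48×(128−62) = 62 + 31.68 = 93.68 → 94
  → #a08b5e

#6e5724, #a08b5e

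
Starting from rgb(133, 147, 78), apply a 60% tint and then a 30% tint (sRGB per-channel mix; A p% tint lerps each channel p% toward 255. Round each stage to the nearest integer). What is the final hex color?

A 60% tint moves each channel 60% toward 255:
  R: 133 + 73.2 = 206.2 → 206
  G: 147 + 0.6×(255−147) = 147 + 64.8 = 211.8 → 212
  B: 78 + 106.2 = 184.2 → 184
After the tint: rgb(206, 212, 184) = #CED4B8.
A 30% tint moves each channel 30% toward 255:
  R: 206 + 0.3×(255−206) = 206 + 14.7 = 220.7 → 221
  G: 212 + 12.9 = 224.9 → 225
  B: 184 + 21.3 = 205.3 → 205
rgb(221, 225, 205) = #DDE1CD.

#DDE1CD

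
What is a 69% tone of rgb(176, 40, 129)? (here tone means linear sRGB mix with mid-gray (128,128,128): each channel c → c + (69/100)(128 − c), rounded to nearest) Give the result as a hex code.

#8F6580

Lerp each channel 69% toward 128:
  R: 176 + 0.69×(128−176) = 176 − 33.12 = 142.88 → 143
  G: 40 + 60.72 = 100.72 → 101
  B: 129 + 0.69×(128−129) = 129 − 0.69 = 128.31 → 128
rgb(143, 101, 128) = #8F6580.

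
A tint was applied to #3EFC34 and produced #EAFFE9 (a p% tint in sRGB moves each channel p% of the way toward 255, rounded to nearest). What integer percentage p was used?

#3EFC34 is rgb(62, 252, 52); #EAFFE9 is rgb(234, 255, 233).
On the B channel (widest range): 233 ≈ 52 + (p/100)(255 − 52), so p ≈ 100×(233 − 52)/(255 − 52) = 18100/203 = 89.16.
p = 89 reproduces all three channels after rounding.

89%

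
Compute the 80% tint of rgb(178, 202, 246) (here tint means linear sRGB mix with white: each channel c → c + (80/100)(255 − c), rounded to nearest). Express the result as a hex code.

Per channel, c → c + 0.8(255 − c):
  R: 178 + 61.6 = 239.6 → 240
  G: 202 + 42.4 = 244.4 → 244
  B: 246 + 7.2 = 253.2 → 253
rgb(240, 244, 253) = #F0F4FD.

#F0F4FD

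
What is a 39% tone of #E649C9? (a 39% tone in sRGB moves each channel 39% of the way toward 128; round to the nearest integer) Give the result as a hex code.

#BE5EAD

#E649C9 is rgb(230, 73, 201).
A 39% tone moves each channel 39% toward 128:
  R: 230 + 0.39×(128−230) = 230 − 39.78 = 190.22 → 190
  G: 73 + 21.45 = 94.45 → 94
  B: 201 − 28.47 = 172.53 → 173
rgb(190, 94, 173) = #BE5EAD.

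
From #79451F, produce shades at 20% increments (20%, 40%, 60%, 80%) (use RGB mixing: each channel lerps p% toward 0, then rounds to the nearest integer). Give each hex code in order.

#79451F is rgb(121, 69, 31).
20%: (121 − 24.2 = 96.8→97, 69 − 13.8 = 55.2→55, 31 − 6.2 = 24.8→25) → #613719
40%: (121 − 48.4 = 72.6→73, 69 − 27.6 = 41.4→41, 31 − 12.4 = 18.6→19) → #492913
60%: (121 − 72.6 = 48.4→48, 69 − 41.4 = 27.6→28, 31 − 18.6 = 12.4→12) → #301C0C
80%: (121 − 96.8 = 24.2→24, 69 − 55.2 = 13.8→14, 31 − 24.8 = 6.2→6) → #180E06

#613719, #492913, #301C0C, #180E06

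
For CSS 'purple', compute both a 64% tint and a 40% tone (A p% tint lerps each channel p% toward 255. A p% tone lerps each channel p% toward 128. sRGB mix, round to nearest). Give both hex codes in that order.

#d1a3d1, #803380

CSS purple is rgb(128, 0, 128).
64% tint:
  R: 128 + 81.28 = 209.28 → 209
  G: 0 + 163.2 = 163.2 → 163
  B: 128 + 81.28 = 209.28 → 209
  → #d1a3d1
40% tone:
  R: 128 + 0.4×(128−128) = 128 + 0 = 128 → 128
  G: 0 + 0.4×(128−0) = 0 + 51.2 = 51.2 → 51
  B: 128 + 0.4×(128−128) = 128 + 0 = 128 → 128
  → #803380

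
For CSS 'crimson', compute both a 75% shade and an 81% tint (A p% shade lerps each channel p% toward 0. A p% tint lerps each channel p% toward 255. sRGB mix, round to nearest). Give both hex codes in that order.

#37050F, #F8D2DA

CSS crimson is rgb(220, 20, 60).
75% shade:
  R: 220 − 165 = 55 → 55
  G: 20 − 15 = 5 → 5
  B: 60 + 0.75×(0−60) = 60 − 45 = 15 → 15
  → #37050F
81% tint:
  R: 220 + 0.81×(255−220) = 220 + 28.35 = 248.35 → 248
  G: 20 + 190.35 = 210.35 → 210
  B: 60 + 157.95 = 217.95 → 218
  → #F8D2DA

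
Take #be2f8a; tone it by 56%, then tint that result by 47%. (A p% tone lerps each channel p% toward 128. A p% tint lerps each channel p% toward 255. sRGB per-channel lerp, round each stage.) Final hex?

#be2f8a is rgb(190, 47, 138).
A 56% tone moves each channel 56% toward 128:
  R: 190 + 0.56×(128−190) = 190 − 34.72 = 155.28 → 155
  G: 47 + 0.56×(128−47) = 47 + 45.36 = 92.36 → 92
  B: 138 + 0.56×(128−138) = 138 − 5.6 = 132.4 → 132
After the tone: rgb(155, 92, 132) = #9b5c84.
Per channel, c → c + 0.47(255 − c):
  R: 155 + 47 = 202 → 202
  G: 92 + 0.47×(255−92) = 92 + 76.61 = 168.61 → 169
  B: 132 + 57.81 = 189.81 → 190
rgb(202, 169, 190) = #caa9be.

#caa9be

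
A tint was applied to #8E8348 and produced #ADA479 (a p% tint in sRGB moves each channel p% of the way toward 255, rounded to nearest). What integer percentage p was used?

27%

#8E8348 is rgb(142, 131, 72); #ADA479 is rgb(173, 164, 121).
On the B channel (widest range): 121 ≈ 72 + (p/100)(255 − 72), so p ≈ 100×(121 − 72)/(255 − 72) = 4900/183 = 26.78.
p = 27 reproduces all three channels after rounding.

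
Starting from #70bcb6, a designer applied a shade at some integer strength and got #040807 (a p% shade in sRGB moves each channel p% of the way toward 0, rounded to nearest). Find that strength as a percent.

96%

#70bcb6 is rgb(112, 188, 182); #040807 is rgb(4, 8, 7).
On the G channel (widest range): 8 ≈ 188 + (p/100)(0 − 188), so p ≈ 100×(8 − 188)/(0 − 188) = -18000/-188 = 95.74.
p = 96 reproduces all three channels after rounding.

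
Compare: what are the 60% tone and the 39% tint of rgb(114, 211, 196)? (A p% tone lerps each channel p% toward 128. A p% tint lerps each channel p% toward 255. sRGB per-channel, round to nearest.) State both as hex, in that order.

60% tone:
  R: 114 + 8.4 = 122.4 → 122
  G: 211 + 0.6×(128−211) = 211 − 49.8 = 161.2 → 161
  B: 196 − 40.8 = 155.2 → 155
  → #7aa19b
39% tint:
  R: 114 + 54.99 = 168.99 → 169
  G: 211 + 17.16 = 228.16 → 228
  B: 196 + 0.39×(255−196) = 196 + 23.01 = 219.01 → 219
  → #a9e4db

#7aa19b, #a9e4db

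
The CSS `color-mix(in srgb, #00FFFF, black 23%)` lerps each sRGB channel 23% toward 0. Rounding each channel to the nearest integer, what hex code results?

#00FFFF is rgb(0, 255, 255).
A 23% shade moves each channel 23% toward 0:
  R: 0 + 0 = 0 → 0
  G: 255 + 0.23×(0−255) = 255 − 58.65 = 196.35 → 196
  B: 255 + 0.23×(0−255) = 255 − 58.65 = 196.35 → 196
rgb(0, 196, 196) = #00C4C4.

#00C4C4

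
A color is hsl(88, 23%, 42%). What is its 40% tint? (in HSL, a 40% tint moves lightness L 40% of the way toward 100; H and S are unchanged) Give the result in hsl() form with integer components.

hsl(88, 23%, 65%)

L moves 40% from 42 toward 100: 42 + 23.2 = 65.2 → 65.
H and S are unchanged.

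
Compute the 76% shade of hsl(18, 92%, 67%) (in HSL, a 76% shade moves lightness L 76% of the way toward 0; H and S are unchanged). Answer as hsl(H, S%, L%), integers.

hsl(18, 92%, 16%)

L moves 76% from 67 toward 0: 67 − 50.92 = 16.08 → 16.
H and S are unchanged.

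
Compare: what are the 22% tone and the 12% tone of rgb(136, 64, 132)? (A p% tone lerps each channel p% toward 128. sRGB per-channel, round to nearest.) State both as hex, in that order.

22% tone:
  R: 136 − 1.76 = 134.24 → 134
  G: 64 + 14.08 = 78.08 → 78
  B: 132 + 0.22×(128−132) = 132 − 0.88 = 131.12 → 131
  → #864e83
12% tone:
  R: 136 + 0.12×(128−136) = 136 − 0.96 = 135.04 → 135
  G: 64 + 0.12×(128−64) = 64 + 7.68 = 71.68 → 72
  B: 132 + 0.12×(128−132) = 132 − 0.48 = 131.52 → 132
  → #874884

#864e83, #874884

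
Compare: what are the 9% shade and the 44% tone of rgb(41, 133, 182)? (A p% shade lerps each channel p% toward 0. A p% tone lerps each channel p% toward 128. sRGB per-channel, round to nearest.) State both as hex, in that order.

#2579A6, #4F839E

9% shade:
  R: 41 − 3.69 = 37.31 → 37
  G: 133 + 0.09×(0−133) = 133 − 11.97 = 121.03 → 121
  B: 182 − 16.38 = 165.62 → 166
  → #2579A6
44% tone:
  R: 41 + 0.44×(128−41) = 41 + 38.28 = 79.28 → 79
  G: 133 − 2.2 = 130.8 → 131
  B: 182 + 0.44×(128−182) = 182 − 23.76 = 158.24 → 158
  → #4F839E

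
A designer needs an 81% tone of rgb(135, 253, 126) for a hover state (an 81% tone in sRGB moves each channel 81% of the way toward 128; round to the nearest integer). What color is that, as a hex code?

Per channel, c → c + 0.81(128 − c):
  R: 135 − 5.67 = 129.33 → 129
  G: 253 − 101.25 = 151.75 → 152
  B: 126 + 0.81×(128−126) = 126 + 1.62 = 127.62 → 128
rgb(129, 152, 128) = #819880.

#819880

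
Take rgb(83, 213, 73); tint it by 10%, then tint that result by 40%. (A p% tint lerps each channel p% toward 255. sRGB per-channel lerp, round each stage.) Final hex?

#a2e89d

Lerp each channel 10% toward 255:
  R: 83 + 17.2 = 100.2 → 100
  G: 213 + 0.1×(255−213) = 213 + 4.2 = 217.2 → 217
  B: 73 + 18.2 = 91.2 → 91
After the tint: rgb(100, 217, 91) = #64d95b.
A 40% tint moves each channel 40% toward 255:
  R: 100 + 62 = 162 → 162
  G: 217 + 15.2 = 232.2 → 232
  B: 91 + 0.4×(255−91) = 91 + 65.6 = 156.6 → 157
rgb(162, 232, 157) = #a2e89d.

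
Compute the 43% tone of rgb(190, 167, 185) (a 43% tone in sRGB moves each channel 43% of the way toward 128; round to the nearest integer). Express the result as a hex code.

Lerp each channel 43% toward 128:
  R: 190 − 26.66 = 163.34 → 163
  G: 167 − 16.77 = 150.23 → 150
  B: 185 − 24.51 = 160.49 → 160
rgb(163, 150, 160) = #A396A0.

#A396A0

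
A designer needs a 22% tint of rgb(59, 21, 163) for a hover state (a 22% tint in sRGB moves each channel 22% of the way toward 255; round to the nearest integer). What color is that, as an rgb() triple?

Per channel, c → c + 0.22(255 − c):
  R: 59 + 43.12 = 102.12 → 102
  G: 21 + 51.48 = 72.48 → 72
  B: 163 + 0.22×(255−163) = 163 + 20.24 = 183.24 → 183

rgb(102, 72, 183)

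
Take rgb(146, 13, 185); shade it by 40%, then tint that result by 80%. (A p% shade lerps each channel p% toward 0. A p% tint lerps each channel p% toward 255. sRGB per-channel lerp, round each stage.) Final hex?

A 40% shade moves each channel 40% toward 0:
  R: 146 + 0.4×(0−146) = 146 − 58.4 = 87.6 → 88
  G: 13 + 0.4×(0−13) = 13 − 5.2 = 7.8 → 8
  B: 185 − 74 = 111 → 111
After the shade: rgb(88, 8, 111) = #58086f.
An 80% tint moves each channel 80% toward 255:
  R: 88 + 133.6 = 221.6 → 222
  G: 8 + 197.6 = 205.6 → 206
  B: 111 + 115.2 = 226.2 → 226
rgb(222, 206, 226) = #decee2.

#decee2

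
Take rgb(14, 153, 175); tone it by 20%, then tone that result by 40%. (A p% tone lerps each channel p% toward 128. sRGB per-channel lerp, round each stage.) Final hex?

A 20% tone moves each channel 20% toward 128:
  R: 14 + 22.8 = 36.8 → 37
  G: 153 + 0.2×(128−153) = 153 − 5 = 148 → 148
  B: 175 + 0.2×(128−175) = 175 − 9.4 = 165.6 → 166
After the tone: rgb(37, 148, 166) = #2594A6.
Per channel, c → c + 0.4(128 − c):
  R: 37 + 0.4×(128−37) = 37 + 36.4 = 73.4 → 73
  G: 148 + 0.4×(128−148) = 148 − 8 = 140 → 140
  B: 166 + 0.4×(128−166) = 166 − 15.2 = 150.8 → 151
rgb(73, 140, 151) = #498C97.

#498C97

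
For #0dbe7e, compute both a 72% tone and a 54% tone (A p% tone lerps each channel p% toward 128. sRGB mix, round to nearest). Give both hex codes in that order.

#60917f, #4b9d7f

#0dbe7e is rgb(13, 190, 126).
72% tone:
  R: 13 + 82.8 = 95.8 → 96
  G: 190 − 44.64 = 145.36 → 145
  B: 126 + 0.72×(128−126) = 126 + 1.44 = 127.44 → 127
  → #60917f
54% tone:
  R: 13 + 0.54×(128−13) = 13 + 62.1 = 75.1 → 75
  G: 190 + 0.54×(128−190) = 190 − 33.48 = 156.52 → 157
  B: 126 + 0.54×(128−126) = 126 + 1.08 = 127.08 → 127
  → #4b9d7f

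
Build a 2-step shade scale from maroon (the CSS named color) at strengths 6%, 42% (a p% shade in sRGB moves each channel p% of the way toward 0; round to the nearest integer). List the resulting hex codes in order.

CSS maroon is rgb(128, 0, 0).
6%: (128 − 7.68 = 120.32→120, 0→0, 0→0) → #780000
42%: (128 − 53.76 = 74.24→74, 0→0, 0→0) → #4A0000

#780000, #4A0000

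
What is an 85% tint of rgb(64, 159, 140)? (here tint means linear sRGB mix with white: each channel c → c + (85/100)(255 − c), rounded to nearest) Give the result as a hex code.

Per channel, c → c + 0.85(255 − c):
  R: 64 + 162.35 = 226.35 → 226
  G: 159 + 0.85×(255−159) = 159 + 81.6 = 240.6 → 241
  B: 140 + 0.85×(255−140) = 140 + 97.75 = 237.75 → 238
rgb(226, 241, 238) = #e2f1ee.

#e2f1ee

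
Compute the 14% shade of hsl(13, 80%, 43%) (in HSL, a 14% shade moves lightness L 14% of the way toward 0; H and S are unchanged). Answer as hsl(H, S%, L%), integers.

L moves 14% from 43 toward 0: 43 − 6.02 = 36.98 → 37.
H and S are unchanged.

hsl(13, 80%, 37%)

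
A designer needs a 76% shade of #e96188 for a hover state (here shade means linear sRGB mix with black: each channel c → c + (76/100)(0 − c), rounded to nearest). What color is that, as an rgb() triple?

#e96188 is rgb(233, 97, 136).
A 76% shade moves each channel 76% toward 0:
  R: 233 − 177.08 = 55.92 → 56
  G: 97 − 73.72 = 23.28 → 23
  B: 136 − 103.36 = 32.64 → 33

rgb(56, 23, 33)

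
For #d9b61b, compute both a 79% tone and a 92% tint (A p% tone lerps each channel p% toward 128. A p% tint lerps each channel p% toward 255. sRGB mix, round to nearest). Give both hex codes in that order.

#938b6b, #fcf9ed

#d9b61b is rgb(217, 182, 27).
79% tone:
  R: 217 − 70.31 = 146.69 → 147
  G: 182 − 42.66 = 139.34 → 139
  B: 27 + 0.79×(128−27) = 27 + 79.79 = 106.79 → 107
  → #938b6b
92% tint:
  R: 217 + 34.96 = 251.96 → 252
  G: 182 + 67.16 = 249.16 → 249
  B: 27 + 209.76 = 236.76 → 237
  → #fcf9ed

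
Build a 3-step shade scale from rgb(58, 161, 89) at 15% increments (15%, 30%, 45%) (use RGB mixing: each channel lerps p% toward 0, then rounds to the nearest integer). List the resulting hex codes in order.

15%: (58 − 8.7 = 49.3→49, 161 − 24.15 = 136.85→137, 89 − 13.35 = 75.65→76) → #31894c
30%: (58 − 17.4 = 40.6→41, 161 − 48.3 = 112.7→113, 89 − 26.7 = 62.3→62) → #29713e
45%: (58 − 26.1 = 31.9→32, 161 − 72.45 = 88.55→89, 89 − 40.05 = 48.95→49) → #205931

#31894c, #29713e, #205931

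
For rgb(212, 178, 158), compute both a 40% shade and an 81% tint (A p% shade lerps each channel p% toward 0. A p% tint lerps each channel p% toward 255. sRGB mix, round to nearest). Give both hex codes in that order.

#7f6b5f, #f7f0ed

40% shade:
  R: 212 − 84.8 = 127.2 → 127
  G: 178 − 71.2 = 106.8 → 107
  B: 158 + 0.4×(0−158) = 158 − 63.2 = 94.8 → 95
  → #7f6b5f
81% tint:
  R: 212 + 0.81×(255−212) = 212 + 34.83 = 246.83 → 247
  G: 178 + 0.81×(255−178) = 178 + 62.37 = 240.37 → 240
  B: 158 + 78.57 = 236.57 → 237
  → #f7f0ed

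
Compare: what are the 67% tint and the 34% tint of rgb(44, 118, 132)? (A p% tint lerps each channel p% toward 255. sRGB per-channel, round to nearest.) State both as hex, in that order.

67% tint:
  R: 44 + 0.67×(255−44) = 44 + 141.37 = 185.37 → 185
  G: 118 + 91.79 = 209.79 → 210
  B: 132 + 82.41 = 214.41 → 214
  → #B9D2D6
34% tint:
  R: 44 + 71.74 = 115.74 → 116
  G: 118 + 0.34×(255−118) = 118 + 46.58 = 164.58 → 165
  B: 132 + 0.34×(255−132) = 132 + 41.82 = 173.82 → 174
  → #74A5AE

#B9D2D6, #74A5AE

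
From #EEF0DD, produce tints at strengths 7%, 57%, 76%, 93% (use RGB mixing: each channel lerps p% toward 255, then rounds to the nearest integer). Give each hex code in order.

#EEF0DD is rgb(238, 240, 221).
7%: (238 + 1.19 = 239.19→239, 240 + 1.05 = 241.05→241, 221 + 2.38 = 223.38→223) → #EFF1DF
57%: (238 + 9.69 = 247.69→248, 240 + 8.55 = 248.55→249, 221 + 19.38 = 240.38→240) → #F8F9F0
76%: (238 + 12.92 = 250.92→251, 240 + 11.4 = 251.4→251, 221 + 25.84 = 246.84→247) → #FBFBF7
93%: (238 + 15.81 = 253.81→254, 240 + 13.95 = 253.95→254, 221 + 31.62 = 252.62→253) → #FEFEFD

#EFF1DF, #F8F9F0, #FBFBF7, #FEFEFD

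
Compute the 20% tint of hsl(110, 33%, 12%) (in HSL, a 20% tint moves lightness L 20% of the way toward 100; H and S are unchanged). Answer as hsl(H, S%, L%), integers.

L moves 20% from 12 toward 100: 12 + 17.6 = 29.6 → 30.
H and S are unchanged.

hsl(110, 33%, 30%)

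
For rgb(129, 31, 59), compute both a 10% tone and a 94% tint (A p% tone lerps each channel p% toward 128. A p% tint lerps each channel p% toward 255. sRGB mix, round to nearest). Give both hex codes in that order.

#812942, #f7f2f3

10% tone:
  R: 129 + 0.1×(128−129) = 129 − 0.1 = 128.9 → 129
  G: 31 + 9.7 = 40.7 → 41
  B: 59 + 0.1×(128−59) = 59 + 6.9 = 65.9 → 66
  → #812942
94% tint:
  R: 129 + 0.94×(255−129) = 129 + 118.44 = 247.44 → 247
  G: 31 + 210.56 = 241.56 → 242
  B: 59 + 184.24 = 243.24 → 243
  → #f7f2f3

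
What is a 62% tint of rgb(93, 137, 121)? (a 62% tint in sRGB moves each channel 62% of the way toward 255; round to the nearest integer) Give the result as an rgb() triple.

A 62% tint moves each channel 62% toward 255:
  R: 93 + 100.44 = 193.44 → 193
  G: 137 + 73.16 = 210.16 → 210
  B: 121 + 83.08 = 204.08 → 204

rgb(193, 210, 204)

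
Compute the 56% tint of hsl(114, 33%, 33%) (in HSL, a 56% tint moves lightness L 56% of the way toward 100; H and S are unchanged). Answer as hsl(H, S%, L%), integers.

L moves 56% from 33 toward 100: 33 + 37.52 = 70.52 → 71.
H and S are unchanged.

hsl(114, 33%, 71%)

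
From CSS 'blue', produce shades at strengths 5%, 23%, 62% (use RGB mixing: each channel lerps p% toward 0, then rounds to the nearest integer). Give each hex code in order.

CSS blue is rgb(0, 0, 255).
5%: (0→0, 0→0, 255 − 12.75 = 242.25→242) → #0000F2
23%: (0→0, 0→0, 255 − 58.65 = 196.35→196) → #0000C4
62%: (0→0, 0→0, 255 − 158.1 = 96.9→97) → #000061

#0000F2, #0000C4, #000061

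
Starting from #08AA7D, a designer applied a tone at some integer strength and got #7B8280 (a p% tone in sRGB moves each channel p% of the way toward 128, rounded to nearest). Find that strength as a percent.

#08AA7D is rgb(8, 170, 125); #7B8280 is rgb(123, 130, 128).
On the R channel (widest range): 123 ≈ 8 + (p/100)(128 − 8), so p ≈ 100×(123 − 8)/(128 − 8) = 11500/120 = 95.83.
p = 96 reproduces all three channels after rounding.

96%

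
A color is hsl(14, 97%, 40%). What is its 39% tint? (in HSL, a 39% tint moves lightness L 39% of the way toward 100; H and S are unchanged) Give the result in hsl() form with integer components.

hsl(14, 97%, 63%)

L moves 39% from 40 toward 100: 40 + 23.4 = 63.4 → 63.
H and S are unchanged.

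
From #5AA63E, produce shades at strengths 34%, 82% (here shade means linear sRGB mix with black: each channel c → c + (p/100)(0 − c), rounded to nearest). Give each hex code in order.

#3B6E29, #101E0B

#5AA63E is rgb(90, 166, 62).
34%: (90 − 30.6 = 59.4→59, 166 − 56.44 = 109.56→110, 62 − 21.08 = 40.92→41) → #3B6E29
82%: (90 − 73.8 = 16.2→16, 166 − 136.12 = 29.88→30, 62 − 50.84 = 11.16→11) → #101E0B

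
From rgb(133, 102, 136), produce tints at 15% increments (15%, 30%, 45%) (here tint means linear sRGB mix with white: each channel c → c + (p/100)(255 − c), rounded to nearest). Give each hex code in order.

15%: (133 + 18.3 = 151.3→151, 102 + 22.95 = 124.95→125, 136 + 17.85 = 153.85→154) → #977d9a
30%: (133 + 36.6 = 169.6→170, 102 + 45.9 = 147.9→148, 136 + 35.7 = 171.7→172) → #aa94ac
45%: (133 + 54.9 = 187.9→188, 102 + 68.85 = 170.85→171, 136 + 53.55 = 189.55→190) → #bcabbe

#977d9a, #aa94ac, #bcabbe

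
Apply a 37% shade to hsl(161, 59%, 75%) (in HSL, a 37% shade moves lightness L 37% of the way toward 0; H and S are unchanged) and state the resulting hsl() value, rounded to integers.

hsl(161, 59%, 47%)

L moves 37% from 75 toward 0: 75 − 27.75 = 47.25 → 47.
H and S are unchanged.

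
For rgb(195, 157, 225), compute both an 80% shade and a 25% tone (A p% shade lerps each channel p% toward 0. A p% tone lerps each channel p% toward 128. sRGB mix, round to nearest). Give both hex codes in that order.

#271F2D, #B296C9

80% shade:
  R: 195 + 0.8×(0−195) = 195 − 156 = 39 → 39
  G: 157 + 0.8×(0−157) = 157 − 125.6 = 31.4 → 31
  B: 225 + 0.8×(0−225) = 225 − 180 = 45 → 45
  → #271F2D
25% tone:
  R: 195 − 16.75 = 178.25 → 178
  G: 157 − 7.25 = 149.75 → 150
  B: 225 − 24.25 = 200.75 → 201
  → #B296C9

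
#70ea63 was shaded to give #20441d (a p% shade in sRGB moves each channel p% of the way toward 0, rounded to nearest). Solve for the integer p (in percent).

71%

#70ea63 is rgb(112, 234, 99); #20441d is rgb(32, 68, 29).
On the G channel (widest range): 68 ≈ 234 + (p/100)(0 − 234), so p ≈ 100×(68 − 234)/(0 − 234) = -16600/-234 = 70.94.
p = 71 reproduces all three channels after rounding.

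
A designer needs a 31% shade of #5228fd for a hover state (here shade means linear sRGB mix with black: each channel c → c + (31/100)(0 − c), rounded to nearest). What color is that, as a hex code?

#391caf

#5228fd is rgb(82, 40, 253).
Per channel, c → c + 0.31(0 − c):
  R: 82 − 25.42 = 56.58 → 57
  G: 40 + 0.31×(0−40) = 40 − 12.4 = 27.6 → 28
  B: 253 − 78.43 = 174.57 → 175
rgb(57, 28, 175) = #391caf.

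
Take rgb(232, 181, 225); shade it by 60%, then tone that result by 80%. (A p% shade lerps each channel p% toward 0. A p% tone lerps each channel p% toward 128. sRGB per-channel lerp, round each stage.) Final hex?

#797578

Per channel, c → c + 0.6(0 − c):
  R: 232 − 139.2 = 92.8 → 93
  G: 181 − 108.6 = 72.4 → 72
  B: 225 − 135 = 90 → 90
After the shade: rgb(93, 72, 90) = #5d485a.
Per channel, c → c + 0.8(128 − c):
  R: 93 + 0.8×(128−93) = 93 + 28 = 121 → 121
  G: 72 + 0.8×(128−72) = 72 + 44.8 = 116.8 → 117
  B: 90 + 0.8×(128−90) = 90 + 30.4 = 120.4 → 120
rgb(121, 117, 120) = #797578.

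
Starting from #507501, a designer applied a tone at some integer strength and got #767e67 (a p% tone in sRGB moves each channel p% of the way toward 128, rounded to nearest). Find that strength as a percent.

80%

#507501 is rgb(80, 117, 1); #767e67 is rgb(118, 126, 103).
On the B channel (widest range): 103 ≈ 1 + (p/100)(128 − 1), so p ≈ 100×(103 − 1)/(128 − 1) = 10200/127 = 80.31.
p = 80 reproduces all three channels after rounding.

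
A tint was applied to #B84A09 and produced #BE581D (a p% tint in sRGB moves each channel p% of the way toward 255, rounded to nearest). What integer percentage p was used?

8%

#B84A09 is rgb(184, 74, 9); #BE581D is rgb(190, 88, 29).
On the B channel (widest range): 29 ≈ 9 + (p/100)(255 − 9), so p ≈ 100×(29 − 9)/(255 − 9) = 2000/246 = 8.13.
p = 8 reproduces all three channels after rounding.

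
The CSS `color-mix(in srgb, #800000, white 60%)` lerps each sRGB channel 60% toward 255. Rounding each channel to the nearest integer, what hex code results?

#CC9999

#800000 is rgb(128, 0, 0).
Lerp each channel 60% toward 255:
  R: 128 + 76.2 = 204.2 → 204
  G: 0 + 153 = 153 → 153
  B: 0 + 0.6×(255−0) = 0 + 153 = 153 → 153
rgb(204, 153, 153) = #CC9999.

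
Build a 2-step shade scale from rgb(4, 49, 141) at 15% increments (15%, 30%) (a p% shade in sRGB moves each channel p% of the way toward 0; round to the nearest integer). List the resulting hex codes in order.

15%: (4 − 0.6 = 3.4→3, 49 − 7.35 = 41.65→42, 141 − 21.15 = 119.85→120) → #032a78
30%: (4 − 1.2 = 2.8→3, 49 − 14.7 = 34.3→34, 141 − 42.3 = 98.7→99) → #032263

#032a78, #032263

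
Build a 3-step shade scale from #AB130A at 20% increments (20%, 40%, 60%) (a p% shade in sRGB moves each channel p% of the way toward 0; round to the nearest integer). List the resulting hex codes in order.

#890F08, #670B06, #440804

#AB130A is rgb(171, 19, 10).
20%: (171 − 34.2 = 136.8→137, 19 − 3.8 = 15.2→15, 10 − 2 = 8→8) → #890F08
40%: (171 − 68.4 = 102.6→103, 19 − 7.6 = 11.4→11, 10 − 4 = 6→6) → #670B06
60%: (171 − 102.6 = 68.4→68, 19 − 11.4 = 7.6→8, 10 − 6 = 4→4) → #440804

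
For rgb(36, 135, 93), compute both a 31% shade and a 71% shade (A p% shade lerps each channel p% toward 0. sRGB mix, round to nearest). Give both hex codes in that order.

#195D40, #0A271B

31% shade:
  R: 36 − 11.16 = 24.84 → 25
  G: 135 + 0.31×(0−135) = 135 − 41.85 = 93.15 → 93
  B: 93 + 0.31×(0−93) = 93 − 28.83 = 64.17 → 64
  → #195D40
71% shade:
  R: 36 + 0.71×(0−36) = 36 − 25.56 = 10.44 → 10
  G: 135 + 0.71×(0−135) = 135 − 95.85 = 39.15 → 39
  B: 93 + 0.71×(0−93) = 93 − 66.03 = 26.97 → 27
  → #0A271B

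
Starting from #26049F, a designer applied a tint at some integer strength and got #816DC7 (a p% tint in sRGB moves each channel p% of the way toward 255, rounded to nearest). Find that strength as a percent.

42%

#26049F is rgb(38, 4, 159); #816DC7 is rgb(129, 109, 199).
On the G channel (widest range): 109 ≈ 4 + (p/100)(255 − 4), so p ≈ 100×(109 − 4)/(255 − 4) = 10500/251 = 41.83.
p = 42 reproduces all three channels after rounding.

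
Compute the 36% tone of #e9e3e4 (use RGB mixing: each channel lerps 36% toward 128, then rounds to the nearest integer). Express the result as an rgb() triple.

rgb(195, 191, 192)

#e9e3e4 is rgb(233, 227, 228).
Per channel, c → c + 0.36(128 − c):
  R: 233 + 0.36×(128−233) = 233 − 37.8 = 195.2 → 195
  G: 227 + 0.36×(128−227) = 227 − 35.64 = 191.36 → 191
  B: 228 + 0.36×(128−228) = 228 − 36 = 192 → 192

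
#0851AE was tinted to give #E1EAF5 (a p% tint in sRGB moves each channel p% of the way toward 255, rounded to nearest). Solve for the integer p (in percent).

88%

#0851AE is rgb(8, 81, 174); #E1EAF5 is rgb(225, 234, 245).
On the R channel (widest range): 225 ≈ 8 + (p/100)(255 − 8), so p ≈ 100×(225 − 8)/(255 − 8) = 21700/247 = 87.85.
p = 88 reproduces all three channels after rounding.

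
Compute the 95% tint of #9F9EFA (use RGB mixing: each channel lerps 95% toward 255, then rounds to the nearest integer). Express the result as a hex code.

#9F9EFA is rgb(159, 158, 250).
Lerp each channel 95% toward 255:
  R: 159 + 0.95×(255−159) = 159 + 91.2 = 250.2 → 250
  G: 158 + 0.95×(255−158) = 158 + 92.15 = 250.15 → 250
  B: 250 + 0.95×(255−250) = 250 + 4.75 = 254.75 → 255
rgb(250, 250, 255) = #FAFAFF.

#FAFAFF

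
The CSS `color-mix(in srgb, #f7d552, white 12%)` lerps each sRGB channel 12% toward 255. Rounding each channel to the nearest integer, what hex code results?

#f7d552 is rgb(247, 213, 82).
Per channel, c → c + 0.12(255 − c):
  R: 247 + 0.96 = 247.96 → 248
  G: 213 + 0.12×(255−213) = 213 + 5.04 = 218.04 → 218
  B: 82 + 0.12×(255−82) = 82 + 20.76 = 102.76 → 103
rgb(248, 218, 103) = #f8da67.

#f8da67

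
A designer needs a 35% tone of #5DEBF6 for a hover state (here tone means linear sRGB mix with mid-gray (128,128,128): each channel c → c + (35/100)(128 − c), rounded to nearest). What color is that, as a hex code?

#69C6CD

#5DEBF6 is rgb(93, 235, 246).
Per channel, c → c + 0.35(128 − c):
  R: 93 + 0.35×(128−93) = 93 + 12.25 = 105.25 → 105
  G: 235 + 0.35×(128−235) = 235 − 37.45 = 197.55 → 198
  B: 246 + 0.35×(128−246) = 246 − 41.3 = 204.7 → 205
rgb(105, 198, 205) = #69C6CD.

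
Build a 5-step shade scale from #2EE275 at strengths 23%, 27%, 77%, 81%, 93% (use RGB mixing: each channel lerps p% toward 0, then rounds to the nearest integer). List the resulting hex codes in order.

#23AE5A, #22A555, #0B341B, #092B16, #031008

#2EE275 is rgb(46, 226, 117).
23%: (46 − 10.58 = 35.42→35, 226 − 51.98 = 174.02→174, 117 − 26.91 = 90.09→90) → #23AE5A
27%: (46 − 12.42 = 33.58→34, 226 − 61.02 = 164.98→165, 117 − 31.59 = 85.41→85) → #22A555
77%: (46 − 35.42 = 10.58→11, 226 − 174.02 = 51.98→52, 117 − 90.09 = 26.91→27) → #0B341B
81%: (46 − 37.26 = 8.74→9, 226 − 183.06 = 42.94→43, 117 − 94.77 = 22.23→22) → #092B16
93%: (46 − 42.78 = 3.22→3, 226 − 210.18 = 15.82→16, 117 − 108.81 = 8.19→8) → #031008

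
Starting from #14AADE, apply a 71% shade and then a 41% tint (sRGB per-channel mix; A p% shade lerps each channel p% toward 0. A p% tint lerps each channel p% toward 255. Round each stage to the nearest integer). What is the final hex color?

#6C858E

#14AADE is rgb(20, 170, 222).
Lerp each channel 71% toward 0:
  R: 20 + 0.71×(0−20) = 20 − 14.2 = 5.8 → 6
  G: 170 + 0.71×(0−170) = 170 − 120.7 = 49.3 → 49
  B: 222 + 0.71×(0−222) = 222 − 157.62 = 64.38 → 64
After the shade: rgb(6, 49, 64) = #063140.
Per channel, c → c + 0.41(255 − c):
  R: 6 + 0.41×(255−6) = 6 + 102.09 = 108.09 → 108
  G: 49 + 0.41×(255−49) = 49 + 84.46 = 133.46 → 133
  B: 64 + 78.31 = 142.31 → 142
rgb(108, 133, 142) = #6C858E.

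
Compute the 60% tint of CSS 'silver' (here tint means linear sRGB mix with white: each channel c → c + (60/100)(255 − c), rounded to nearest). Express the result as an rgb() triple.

CSS silver is rgb(192, 192, 192).
Per channel, c → c + 0.6(255 − c):
  R: 192 + 0.6×(255−192) = 192 + 37.8 = 229.8 → 230
  G: 192 + 0.6×(255−192) = 192 + 37.8 = 229.8 → 230
  B: 192 + 0.6×(255−192) = 192 + 37.8 = 229.8 → 230

rgb(230, 230, 230)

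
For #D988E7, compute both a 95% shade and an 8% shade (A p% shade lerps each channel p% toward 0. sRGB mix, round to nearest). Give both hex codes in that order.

#D988E7 is rgb(217, 136, 231).
95% shade:
  R: 217 + 0.95×(0−217) = 217 − 206.15 = 10.85 → 11
  G: 136 + 0.95×(0−136) = 136 − 129.2 = 6.8 → 7
  B: 231 + 0.95×(0−231) = 231 − 219.45 = 11.55 → 12
  → #0B070C
8% shade:
  R: 217 + 0.08×(0−217) = 217 − 17.36 = 199.64 → 200
  G: 136 + 0.08×(0−136) = 136 − 10.88 = 125.12 → 125
  B: 231 − 18.48 = 212.52 → 213
  → #C87DD5

#0B070C, #C87DD5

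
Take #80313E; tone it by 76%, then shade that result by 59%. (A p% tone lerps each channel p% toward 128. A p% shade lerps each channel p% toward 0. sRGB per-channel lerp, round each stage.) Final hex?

#342D2E

#80313E is rgb(128, 49, 62).
A 76% tone moves each channel 76% toward 128:
  R: 128 + 0 = 128 → 128
  G: 49 + 0.76×(128−49) = 49 + 60.04 = 109.04 → 109
  B: 62 + 0.76×(128−62) = 62 + 50.16 = 112.16 → 112
After the tone: rgb(128, 109, 112) = #806D70.
A 59% shade moves each channel 59% toward 0:
  R: 128 − 75.52 = 52.48 → 52
  G: 109 + 0.59×(0−109) = 109 − 64.31 = 44.69 → 45
  B: 112 − 66.08 = 45.92 → 46
rgb(52, 45, 46) = #342D2E.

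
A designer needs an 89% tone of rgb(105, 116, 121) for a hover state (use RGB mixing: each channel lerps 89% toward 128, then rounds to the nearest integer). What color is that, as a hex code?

#7D7F7F

An 89% tone moves each channel 89% toward 128:
  R: 105 + 0.89×(128−105) = 105 + 20.47 = 125.47 → 125
  G: 116 + 10.68 = 126.68 → 127
  B: 121 + 0.89×(128−121) = 121 + 6.23 = 127.23 → 127
rgb(125, 127, 127) = #7D7F7F.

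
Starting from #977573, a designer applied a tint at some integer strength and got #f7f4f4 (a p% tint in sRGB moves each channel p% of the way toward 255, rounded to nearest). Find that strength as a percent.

#977573 is rgb(151, 117, 115); #f7f4f4 is rgb(247, 244, 244).
On the B channel (widest range): 244 ≈ 115 + (p/100)(255 − 115), so p ≈ 100×(244 − 115)/(255 − 115) = 12900/140 = 92.14.
p = 92 reproduces all three channels after rounding.

92%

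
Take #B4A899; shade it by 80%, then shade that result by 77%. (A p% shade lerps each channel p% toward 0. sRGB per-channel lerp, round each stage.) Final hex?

#080807

#B4A899 is rgb(180, 168, 153).
An 80% shade moves each channel 80% toward 0:
  R: 180 − 144 = 36 → 36
  G: 168 − 134.4 = 33.6 → 34
  B: 153 + 0.8×(0−153) = 153 − 122.4 = 30.6 → 31
After the shade: rgb(36, 34, 31) = #24221F.
A 77% shade moves each channel 77% toward 0:
  R: 36 + 0.77×(0−36) = 36 − 27.72 = 8.28 → 8
  G: 34 − 26.18 = 7.82 → 8
  B: 31 + 0.77×(0−31) = 31 − 23.87 = 7.13 → 7
rgb(8, 8, 7) = #080807.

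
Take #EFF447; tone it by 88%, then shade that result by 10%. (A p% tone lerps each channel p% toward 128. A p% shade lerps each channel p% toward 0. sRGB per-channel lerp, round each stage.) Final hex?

#EFF447 is rgb(239, 244, 71).
Per channel, c → c + 0.88(128 − c):
  R: 239 + 0.88×(128−239) = 239 − 97.68 = 141.32 → 141
  G: 244 + 0.88×(128−244) = 244 − 102.08 = 141.92 → 142
  B: 71 + 0.88×(128−71) = 71 + 50.16 = 121.16 → 121
After the tone: rgb(141, 142, 121) = #8D8E79.
A 10% shade moves each channel 10% toward 0:
  R: 141 − 14.1 = 126.9 → 127
  G: 142 − 14.2 = 127.8 → 128
  B: 121 − 12.1 = 108.9 → 109
rgb(127, 128, 109) = #7F806D.

#7F806D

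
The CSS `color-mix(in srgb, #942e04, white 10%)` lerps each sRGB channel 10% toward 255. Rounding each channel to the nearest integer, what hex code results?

#942e04 is rgb(148, 46, 4).
Per channel, c → c + 0.1(255 − c):
  R: 148 + 10.7 = 158.7 → 159
  G: 46 + 0.1×(255−46) = 46 + 20.9 = 66.9 → 67
  B: 4 + 0.1×(255−4) = 4 + 25.1 = 29.1 → 29
rgb(159, 67, 29) = #9f431d.

#9f431d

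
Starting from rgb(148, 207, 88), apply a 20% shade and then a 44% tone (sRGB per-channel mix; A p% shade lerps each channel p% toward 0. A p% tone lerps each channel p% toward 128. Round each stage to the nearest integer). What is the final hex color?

#7A9560

Lerp each channel 20% toward 0:
  R: 148 − 29.6 = 118.4 → 118
  G: 207 + 0.2×(0−207) = 207 − 41.4 = 165.6 → 166
  B: 88 − 17.6 = 70.4 → 70
After the shade: rgb(118, 166, 70) = #76A646.
Lerp each channel 44% toward 128:
  R: 118 + 0.44×(128−118) = 118 + 4.4 = 122.4 → 122
  G: 166 + 0.44×(128−166) = 166 − 16.72 = 149.28 → 149
  B: 70 + 0.44×(128−70) = 70 + 25.52 = 95.52 → 96
rgb(122, 149, 96) = #7A9560.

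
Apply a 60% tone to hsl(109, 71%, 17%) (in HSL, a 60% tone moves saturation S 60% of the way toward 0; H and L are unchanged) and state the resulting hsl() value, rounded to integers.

hsl(109, 28%, 17%)

S moves 60% from 71 toward 0: 71 − 42.6 = 28.4 → 28.
H and L are unchanged.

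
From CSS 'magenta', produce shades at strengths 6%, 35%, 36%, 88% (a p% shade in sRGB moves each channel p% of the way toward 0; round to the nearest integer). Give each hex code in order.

CSS magenta is rgb(255, 0, 255).
6%: (255 − 15.3 = 239.7→240, 0→0, 255 − 15.3 = 239.7→240) → #F000F0
35%: (255 − 89.25 = 165.75→166, 0→0, 255 − 89.25 = 165.75→166) → #A600A6
36%: (255 − 91.8 = 163.2→163, 0→0, 255 − 91.8 = 163.2→163) → #A300A3
88%: (255 − 224.4 = 30.6→31, 0→0, 255 − 224.4 = 30.6→31) → #1F001F

#F000F0, #A600A6, #A300A3, #1F001F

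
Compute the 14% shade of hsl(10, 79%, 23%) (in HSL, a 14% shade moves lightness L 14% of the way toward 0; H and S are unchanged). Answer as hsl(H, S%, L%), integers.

hsl(10, 79%, 20%)

L moves 14% from 23 toward 0: 23 − 3.22 = 19.78 → 20.
H and S are unchanged.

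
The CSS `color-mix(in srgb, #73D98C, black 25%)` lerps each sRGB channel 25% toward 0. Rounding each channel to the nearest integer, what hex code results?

#73D98C is rgb(115, 217, 140).
Per channel, c → c + 0.25(0 − c):
  R: 115 + 0.25×(0−115) = 115 − 28.75 = 86.25 → 86
  G: 217 − 54.25 = 162.75 → 163
  B: 140 − 35 = 105 → 105
rgb(86, 163, 105) = #56A369.

#56A369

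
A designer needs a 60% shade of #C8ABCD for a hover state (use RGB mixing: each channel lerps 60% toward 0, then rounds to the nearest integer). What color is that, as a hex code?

#504452

#C8ABCD is rgb(200, 171, 205).
A 60% shade moves each channel 60% toward 0:
  R: 200 + 0.6×(0−200) = 200 − 120 = 80 → 80
  G: 171 − 102.6 = 68.4 → 68
  B: 205 − 123 = 82 → 82
rgb(80, 68, 82) = #504452.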